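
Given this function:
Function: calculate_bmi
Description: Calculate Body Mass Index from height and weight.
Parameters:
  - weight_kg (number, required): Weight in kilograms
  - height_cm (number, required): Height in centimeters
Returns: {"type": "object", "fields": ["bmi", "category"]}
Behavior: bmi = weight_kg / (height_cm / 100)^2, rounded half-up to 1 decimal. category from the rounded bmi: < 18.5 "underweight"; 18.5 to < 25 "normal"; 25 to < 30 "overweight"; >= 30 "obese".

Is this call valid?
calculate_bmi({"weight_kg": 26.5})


Checking required parameters...
Missing required parameter: height_cm
Invalid - missing required parameter 'height_cm'


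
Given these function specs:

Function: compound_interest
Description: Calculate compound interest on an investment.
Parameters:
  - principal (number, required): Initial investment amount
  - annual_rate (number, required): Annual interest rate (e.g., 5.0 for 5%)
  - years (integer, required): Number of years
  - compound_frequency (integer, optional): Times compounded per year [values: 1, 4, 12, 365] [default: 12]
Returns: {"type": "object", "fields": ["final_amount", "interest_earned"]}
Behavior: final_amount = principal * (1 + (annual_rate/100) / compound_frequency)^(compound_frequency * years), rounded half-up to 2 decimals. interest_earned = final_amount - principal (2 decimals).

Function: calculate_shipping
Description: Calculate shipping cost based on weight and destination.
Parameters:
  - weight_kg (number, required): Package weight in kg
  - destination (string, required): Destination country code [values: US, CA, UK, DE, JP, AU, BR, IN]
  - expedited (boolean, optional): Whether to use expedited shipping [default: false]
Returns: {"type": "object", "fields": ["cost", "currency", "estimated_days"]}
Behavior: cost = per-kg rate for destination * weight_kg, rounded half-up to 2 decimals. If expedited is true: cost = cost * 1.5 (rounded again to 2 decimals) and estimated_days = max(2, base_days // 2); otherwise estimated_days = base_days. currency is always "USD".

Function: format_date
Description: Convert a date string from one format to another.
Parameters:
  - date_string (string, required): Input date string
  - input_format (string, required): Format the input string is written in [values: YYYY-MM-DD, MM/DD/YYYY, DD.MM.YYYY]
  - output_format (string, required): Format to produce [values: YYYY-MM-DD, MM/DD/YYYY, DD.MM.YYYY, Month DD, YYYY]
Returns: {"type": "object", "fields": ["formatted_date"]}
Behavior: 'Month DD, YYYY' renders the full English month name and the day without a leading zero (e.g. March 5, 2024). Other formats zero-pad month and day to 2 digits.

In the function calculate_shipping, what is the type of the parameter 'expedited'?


The calculate_shipping spec declares:
  - expedited (boolean, optional): Whether to use expedited shipping [default: false]
Type:
boolean


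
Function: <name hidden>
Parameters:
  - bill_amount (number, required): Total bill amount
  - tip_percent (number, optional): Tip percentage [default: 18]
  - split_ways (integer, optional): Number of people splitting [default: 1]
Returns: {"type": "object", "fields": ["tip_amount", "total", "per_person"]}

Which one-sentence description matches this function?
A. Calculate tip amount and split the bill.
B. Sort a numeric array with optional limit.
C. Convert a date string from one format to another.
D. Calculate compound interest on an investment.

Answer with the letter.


Parameters bill_amount, tip_percent, split_ways and return ["tip_amount", "total", "per_person"] fit: Calculate tip amount and split the bill.
A


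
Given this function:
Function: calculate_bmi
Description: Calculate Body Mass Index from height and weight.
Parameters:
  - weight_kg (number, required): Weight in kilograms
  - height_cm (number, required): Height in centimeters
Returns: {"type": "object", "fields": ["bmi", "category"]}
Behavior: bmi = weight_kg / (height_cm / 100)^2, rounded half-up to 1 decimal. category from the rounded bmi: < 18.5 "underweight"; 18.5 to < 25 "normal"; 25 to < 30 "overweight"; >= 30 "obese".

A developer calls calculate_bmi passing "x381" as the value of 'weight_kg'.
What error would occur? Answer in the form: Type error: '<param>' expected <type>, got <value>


Spec: 'weight_kg' is declared as number; "x381" is a string.
Type error: 'weight_kg' expected number, got "x381"


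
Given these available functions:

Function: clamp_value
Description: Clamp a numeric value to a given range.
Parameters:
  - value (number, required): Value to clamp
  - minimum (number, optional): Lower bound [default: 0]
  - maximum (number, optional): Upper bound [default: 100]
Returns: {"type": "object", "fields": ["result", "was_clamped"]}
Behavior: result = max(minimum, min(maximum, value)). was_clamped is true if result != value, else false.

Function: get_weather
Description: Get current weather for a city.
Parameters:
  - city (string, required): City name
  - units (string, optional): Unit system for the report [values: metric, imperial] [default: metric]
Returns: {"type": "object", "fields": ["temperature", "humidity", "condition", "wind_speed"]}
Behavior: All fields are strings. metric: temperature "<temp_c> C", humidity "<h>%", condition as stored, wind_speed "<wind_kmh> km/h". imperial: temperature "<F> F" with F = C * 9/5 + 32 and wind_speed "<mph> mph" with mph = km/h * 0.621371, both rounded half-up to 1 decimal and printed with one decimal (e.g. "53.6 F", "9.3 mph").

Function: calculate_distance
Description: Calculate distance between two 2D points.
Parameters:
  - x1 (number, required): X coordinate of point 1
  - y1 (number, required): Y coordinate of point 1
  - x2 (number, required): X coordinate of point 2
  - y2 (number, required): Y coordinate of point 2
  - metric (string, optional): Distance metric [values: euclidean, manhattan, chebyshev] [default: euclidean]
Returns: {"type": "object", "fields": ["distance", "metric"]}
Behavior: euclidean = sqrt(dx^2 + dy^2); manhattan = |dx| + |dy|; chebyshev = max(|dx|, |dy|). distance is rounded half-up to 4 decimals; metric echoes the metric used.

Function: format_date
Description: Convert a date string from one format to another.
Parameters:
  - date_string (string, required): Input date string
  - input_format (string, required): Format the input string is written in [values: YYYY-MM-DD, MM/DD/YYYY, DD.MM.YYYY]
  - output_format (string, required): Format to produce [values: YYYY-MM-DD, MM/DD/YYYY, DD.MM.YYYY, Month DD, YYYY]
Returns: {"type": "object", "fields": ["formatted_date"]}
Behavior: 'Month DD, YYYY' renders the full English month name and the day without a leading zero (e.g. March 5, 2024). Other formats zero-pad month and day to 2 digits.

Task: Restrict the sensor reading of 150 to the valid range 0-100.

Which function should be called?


The task needs a function whose description is: Clamp a numeric value to a given range.
clamp_value


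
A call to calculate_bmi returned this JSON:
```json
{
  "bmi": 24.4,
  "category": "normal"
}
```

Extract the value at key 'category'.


normal


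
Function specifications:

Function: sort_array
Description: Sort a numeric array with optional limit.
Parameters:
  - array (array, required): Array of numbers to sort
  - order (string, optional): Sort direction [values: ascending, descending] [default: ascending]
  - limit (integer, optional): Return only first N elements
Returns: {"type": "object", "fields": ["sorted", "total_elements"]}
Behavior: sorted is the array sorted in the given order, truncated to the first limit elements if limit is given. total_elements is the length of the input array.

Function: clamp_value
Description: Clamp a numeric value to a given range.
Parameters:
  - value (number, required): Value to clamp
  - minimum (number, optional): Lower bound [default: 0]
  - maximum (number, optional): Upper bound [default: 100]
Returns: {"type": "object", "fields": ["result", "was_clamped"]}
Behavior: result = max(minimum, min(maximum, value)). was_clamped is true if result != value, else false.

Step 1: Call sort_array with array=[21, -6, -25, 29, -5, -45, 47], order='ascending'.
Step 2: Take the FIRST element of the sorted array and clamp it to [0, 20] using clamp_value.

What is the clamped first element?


Step 1: sort_array(order=ascending)
  sorted: [-45, -25, -6, -5, 21, 29, 47]
  -> first element = -45
Step 2: clamp_value(value=-45, minimum=0, maximum=20)
  result = max(0, min(20, -45)) = max(0, -45) = 0
  was_clamped = (0 != -45) = true
  -> result = 0
0


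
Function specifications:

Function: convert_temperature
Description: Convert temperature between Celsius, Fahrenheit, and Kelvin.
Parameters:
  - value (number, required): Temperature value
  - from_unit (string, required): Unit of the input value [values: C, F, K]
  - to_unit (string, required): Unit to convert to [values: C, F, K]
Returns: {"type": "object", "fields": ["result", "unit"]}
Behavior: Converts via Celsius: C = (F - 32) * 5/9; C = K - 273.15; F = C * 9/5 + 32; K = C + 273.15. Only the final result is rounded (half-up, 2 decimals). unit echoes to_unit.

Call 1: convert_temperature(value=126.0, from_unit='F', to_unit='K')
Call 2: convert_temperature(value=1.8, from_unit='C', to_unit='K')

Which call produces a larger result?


Call 1:
  To C: (126 - 32) * 5/9 = 52.222222
  To K: 52.222222 + 273.15 = 325.372222
  Round to 2 decimals: 325.37
  -> 325.37 K
Call 2:
  Input already in C: 1.8
  To K: 1.8 + 273.15 = 274.95
  Round to 2 decimals: 274.95
  -> 274.95 K
Call 1 (325.37 K)


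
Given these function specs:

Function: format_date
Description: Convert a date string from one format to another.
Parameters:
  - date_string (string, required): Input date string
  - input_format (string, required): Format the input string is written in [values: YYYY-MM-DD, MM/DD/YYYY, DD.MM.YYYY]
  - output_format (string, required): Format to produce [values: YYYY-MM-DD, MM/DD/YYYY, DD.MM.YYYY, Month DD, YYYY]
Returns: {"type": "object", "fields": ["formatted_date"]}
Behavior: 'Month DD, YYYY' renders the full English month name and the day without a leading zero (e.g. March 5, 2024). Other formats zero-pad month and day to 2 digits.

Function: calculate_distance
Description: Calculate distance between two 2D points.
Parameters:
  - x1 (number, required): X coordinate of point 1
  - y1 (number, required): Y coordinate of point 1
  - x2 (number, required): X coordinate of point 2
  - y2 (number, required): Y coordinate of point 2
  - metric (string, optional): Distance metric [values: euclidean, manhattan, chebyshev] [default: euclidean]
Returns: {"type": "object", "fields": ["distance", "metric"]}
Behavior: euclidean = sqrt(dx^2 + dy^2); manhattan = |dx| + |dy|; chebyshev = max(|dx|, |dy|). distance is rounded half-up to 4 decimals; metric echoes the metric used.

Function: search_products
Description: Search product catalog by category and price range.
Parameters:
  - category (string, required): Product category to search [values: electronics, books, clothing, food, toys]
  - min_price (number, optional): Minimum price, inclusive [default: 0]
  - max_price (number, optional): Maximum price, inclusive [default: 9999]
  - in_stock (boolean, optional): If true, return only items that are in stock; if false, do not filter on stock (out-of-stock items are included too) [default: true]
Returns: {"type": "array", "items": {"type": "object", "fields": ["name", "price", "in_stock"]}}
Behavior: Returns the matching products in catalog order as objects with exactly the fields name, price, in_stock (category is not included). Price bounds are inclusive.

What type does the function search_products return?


The search_products spec declares Returns: {"type": "array", "items": {"type": "object", "fields": ["name", "price", "in_stock"]}}
Type:
array


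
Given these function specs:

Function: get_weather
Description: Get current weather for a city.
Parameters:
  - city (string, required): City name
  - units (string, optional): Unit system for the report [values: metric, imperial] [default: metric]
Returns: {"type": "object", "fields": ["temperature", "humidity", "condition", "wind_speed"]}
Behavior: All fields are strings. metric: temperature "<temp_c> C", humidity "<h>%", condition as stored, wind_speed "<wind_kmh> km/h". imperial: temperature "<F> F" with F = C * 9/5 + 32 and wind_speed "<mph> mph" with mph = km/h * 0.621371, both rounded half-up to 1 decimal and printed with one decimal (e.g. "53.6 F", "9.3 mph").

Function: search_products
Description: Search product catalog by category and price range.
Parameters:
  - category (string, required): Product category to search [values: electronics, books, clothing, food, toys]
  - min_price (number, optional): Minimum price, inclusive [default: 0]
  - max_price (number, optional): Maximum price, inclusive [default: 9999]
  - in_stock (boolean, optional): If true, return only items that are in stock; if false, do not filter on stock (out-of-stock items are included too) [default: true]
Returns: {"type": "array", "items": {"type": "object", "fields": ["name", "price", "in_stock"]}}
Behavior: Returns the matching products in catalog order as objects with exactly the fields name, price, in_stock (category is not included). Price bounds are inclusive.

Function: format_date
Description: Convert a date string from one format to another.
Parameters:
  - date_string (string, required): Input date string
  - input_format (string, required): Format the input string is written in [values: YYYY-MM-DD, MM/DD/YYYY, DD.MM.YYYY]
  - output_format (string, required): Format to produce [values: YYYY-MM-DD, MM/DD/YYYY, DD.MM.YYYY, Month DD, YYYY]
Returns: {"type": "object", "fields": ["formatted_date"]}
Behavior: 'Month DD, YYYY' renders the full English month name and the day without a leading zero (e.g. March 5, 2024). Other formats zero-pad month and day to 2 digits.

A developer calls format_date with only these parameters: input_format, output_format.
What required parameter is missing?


Required parameters: date_string, input_format, output_format
Provided: input_format, output_format
Missing: date_string
date_string


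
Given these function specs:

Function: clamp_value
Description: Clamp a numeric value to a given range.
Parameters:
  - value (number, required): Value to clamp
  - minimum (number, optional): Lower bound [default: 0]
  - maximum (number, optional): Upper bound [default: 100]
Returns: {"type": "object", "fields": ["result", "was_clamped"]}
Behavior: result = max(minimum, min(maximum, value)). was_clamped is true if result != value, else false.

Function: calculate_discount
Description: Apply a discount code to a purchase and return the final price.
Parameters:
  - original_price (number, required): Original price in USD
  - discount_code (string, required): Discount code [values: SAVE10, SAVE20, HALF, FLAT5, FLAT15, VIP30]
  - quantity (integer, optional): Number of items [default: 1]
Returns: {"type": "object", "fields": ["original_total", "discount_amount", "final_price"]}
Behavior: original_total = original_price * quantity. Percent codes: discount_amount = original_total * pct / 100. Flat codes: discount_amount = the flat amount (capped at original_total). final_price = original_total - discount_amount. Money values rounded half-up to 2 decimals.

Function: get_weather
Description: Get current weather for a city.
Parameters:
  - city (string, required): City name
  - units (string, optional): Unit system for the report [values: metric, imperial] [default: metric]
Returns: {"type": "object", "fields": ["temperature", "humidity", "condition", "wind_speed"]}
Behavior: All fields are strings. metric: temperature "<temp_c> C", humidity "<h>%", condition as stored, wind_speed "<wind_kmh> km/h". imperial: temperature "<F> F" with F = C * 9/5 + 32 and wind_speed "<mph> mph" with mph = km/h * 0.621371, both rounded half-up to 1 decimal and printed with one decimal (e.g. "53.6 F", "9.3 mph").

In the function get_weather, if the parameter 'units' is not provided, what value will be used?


The get_weather spec declares:
  - units (string, optional): Unit system for the report [values: metric, imperial] [default: metric]
Default:
metric


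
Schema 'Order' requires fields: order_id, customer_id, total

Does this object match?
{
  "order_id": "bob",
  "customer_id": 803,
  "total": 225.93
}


Checking required fields... All present.
Valid - all required fields present


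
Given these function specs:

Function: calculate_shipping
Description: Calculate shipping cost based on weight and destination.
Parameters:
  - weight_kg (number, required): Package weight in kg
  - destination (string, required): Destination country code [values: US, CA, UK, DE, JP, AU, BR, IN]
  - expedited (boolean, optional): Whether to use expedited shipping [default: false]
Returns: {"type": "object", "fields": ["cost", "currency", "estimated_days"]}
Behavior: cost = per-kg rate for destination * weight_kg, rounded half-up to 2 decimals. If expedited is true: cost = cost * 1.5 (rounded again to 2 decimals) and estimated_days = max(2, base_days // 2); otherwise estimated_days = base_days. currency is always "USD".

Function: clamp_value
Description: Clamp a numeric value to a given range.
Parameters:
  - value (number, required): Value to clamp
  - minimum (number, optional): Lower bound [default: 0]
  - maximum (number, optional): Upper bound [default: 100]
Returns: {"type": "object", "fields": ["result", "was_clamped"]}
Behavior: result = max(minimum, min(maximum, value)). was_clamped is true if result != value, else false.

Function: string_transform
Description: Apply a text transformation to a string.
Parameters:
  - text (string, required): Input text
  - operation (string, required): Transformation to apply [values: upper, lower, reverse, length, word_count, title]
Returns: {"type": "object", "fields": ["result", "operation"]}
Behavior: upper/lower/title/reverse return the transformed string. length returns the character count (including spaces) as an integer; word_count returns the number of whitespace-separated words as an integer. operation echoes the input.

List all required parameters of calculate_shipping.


Parameters of calculate_shipping and their required/optional flag:
  weight_kg: required
  destination: required
  expedited: optional
destination, weight_kg


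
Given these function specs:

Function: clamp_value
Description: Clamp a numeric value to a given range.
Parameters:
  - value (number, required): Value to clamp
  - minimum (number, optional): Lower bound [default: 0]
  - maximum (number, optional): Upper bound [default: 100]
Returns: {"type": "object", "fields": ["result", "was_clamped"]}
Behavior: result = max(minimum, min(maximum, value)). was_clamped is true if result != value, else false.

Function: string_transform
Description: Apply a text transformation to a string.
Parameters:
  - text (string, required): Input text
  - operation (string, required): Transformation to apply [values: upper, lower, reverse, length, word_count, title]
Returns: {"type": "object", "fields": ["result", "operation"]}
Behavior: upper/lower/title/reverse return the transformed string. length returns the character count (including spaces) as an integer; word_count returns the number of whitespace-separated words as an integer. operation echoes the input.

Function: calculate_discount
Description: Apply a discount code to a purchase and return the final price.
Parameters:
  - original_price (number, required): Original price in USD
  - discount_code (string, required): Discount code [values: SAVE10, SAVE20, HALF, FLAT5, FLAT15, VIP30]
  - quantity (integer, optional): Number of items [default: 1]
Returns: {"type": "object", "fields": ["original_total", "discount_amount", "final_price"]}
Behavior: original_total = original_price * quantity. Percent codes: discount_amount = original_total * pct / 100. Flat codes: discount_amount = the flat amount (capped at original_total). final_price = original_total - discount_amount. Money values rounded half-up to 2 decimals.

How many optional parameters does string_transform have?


Parameters of string_transform: text (required), operation (required)
Optional count:
0


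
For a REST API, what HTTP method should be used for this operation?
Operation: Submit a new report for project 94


GET = read, POST = create, PUT = update/replace, DELETE = remove
This operation is a create.
POST


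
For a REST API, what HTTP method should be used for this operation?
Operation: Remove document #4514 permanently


GET = read, POST = create, PUT = update/replace, DELETE = remove
This operation is a removal.
DELETE


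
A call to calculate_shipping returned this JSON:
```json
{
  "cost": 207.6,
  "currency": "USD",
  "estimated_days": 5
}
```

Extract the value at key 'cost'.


207.6


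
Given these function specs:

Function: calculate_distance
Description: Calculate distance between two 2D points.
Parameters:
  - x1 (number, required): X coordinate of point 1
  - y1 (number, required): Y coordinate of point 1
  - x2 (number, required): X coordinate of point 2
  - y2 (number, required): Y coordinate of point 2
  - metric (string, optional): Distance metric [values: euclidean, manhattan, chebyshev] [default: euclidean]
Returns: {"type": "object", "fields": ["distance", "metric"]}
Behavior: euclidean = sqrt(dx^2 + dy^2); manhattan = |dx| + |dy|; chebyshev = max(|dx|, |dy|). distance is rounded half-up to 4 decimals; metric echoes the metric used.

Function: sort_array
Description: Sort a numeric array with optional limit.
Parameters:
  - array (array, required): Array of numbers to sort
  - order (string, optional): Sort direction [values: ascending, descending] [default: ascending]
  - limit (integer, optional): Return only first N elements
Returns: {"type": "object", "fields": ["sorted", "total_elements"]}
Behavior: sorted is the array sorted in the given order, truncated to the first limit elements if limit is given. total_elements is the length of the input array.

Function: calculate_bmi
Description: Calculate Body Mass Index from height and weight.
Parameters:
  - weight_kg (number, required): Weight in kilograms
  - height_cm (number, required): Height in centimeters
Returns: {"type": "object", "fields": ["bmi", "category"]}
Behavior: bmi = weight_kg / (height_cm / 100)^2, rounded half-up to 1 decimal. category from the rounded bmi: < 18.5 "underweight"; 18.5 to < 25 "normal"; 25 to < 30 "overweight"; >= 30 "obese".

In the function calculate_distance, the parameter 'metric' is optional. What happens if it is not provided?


The calculate_distance spec declares:
  - metric (string, optional): Distance metric [values: euclidean, manhattan, chebyshev] [default: euclidean]
It defaults to euclidean


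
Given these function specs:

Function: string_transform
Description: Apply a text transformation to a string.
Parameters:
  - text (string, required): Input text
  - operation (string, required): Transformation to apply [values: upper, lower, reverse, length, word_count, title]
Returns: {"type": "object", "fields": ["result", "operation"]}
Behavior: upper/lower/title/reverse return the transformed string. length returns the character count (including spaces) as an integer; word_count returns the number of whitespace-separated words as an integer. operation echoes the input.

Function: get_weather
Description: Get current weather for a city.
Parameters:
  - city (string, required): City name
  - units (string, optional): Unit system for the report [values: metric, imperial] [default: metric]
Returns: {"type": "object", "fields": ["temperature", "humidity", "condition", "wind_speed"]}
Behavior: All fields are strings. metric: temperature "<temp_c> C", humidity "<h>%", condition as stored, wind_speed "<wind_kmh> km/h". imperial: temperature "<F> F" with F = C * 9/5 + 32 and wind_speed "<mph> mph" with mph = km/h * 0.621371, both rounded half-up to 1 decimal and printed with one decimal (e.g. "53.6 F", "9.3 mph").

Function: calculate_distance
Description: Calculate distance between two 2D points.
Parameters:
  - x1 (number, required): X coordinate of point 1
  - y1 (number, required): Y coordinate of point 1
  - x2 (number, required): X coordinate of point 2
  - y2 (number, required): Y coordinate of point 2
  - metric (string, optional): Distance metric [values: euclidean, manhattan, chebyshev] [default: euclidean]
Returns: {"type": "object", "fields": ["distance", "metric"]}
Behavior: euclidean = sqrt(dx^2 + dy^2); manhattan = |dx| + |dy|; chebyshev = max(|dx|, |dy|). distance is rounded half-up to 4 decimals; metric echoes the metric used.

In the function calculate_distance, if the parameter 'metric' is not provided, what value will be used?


The calculate_distance spec declares:
  - metric (string, optional): Distance metric [values: euclidean, manhattan, chebyshev] [default: euclidean]
Default:
euclidean


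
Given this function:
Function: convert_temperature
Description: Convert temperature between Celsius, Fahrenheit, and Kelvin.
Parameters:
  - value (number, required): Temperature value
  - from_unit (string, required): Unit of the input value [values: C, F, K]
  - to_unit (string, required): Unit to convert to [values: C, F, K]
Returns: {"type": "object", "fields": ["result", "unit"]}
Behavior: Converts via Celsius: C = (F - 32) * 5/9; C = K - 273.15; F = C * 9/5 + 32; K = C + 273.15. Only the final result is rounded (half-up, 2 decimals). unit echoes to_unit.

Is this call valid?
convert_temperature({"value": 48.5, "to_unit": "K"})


Checking required parameters...
Missing required parameter: from_unit
Invalid - missing required parameter 'from_unit'


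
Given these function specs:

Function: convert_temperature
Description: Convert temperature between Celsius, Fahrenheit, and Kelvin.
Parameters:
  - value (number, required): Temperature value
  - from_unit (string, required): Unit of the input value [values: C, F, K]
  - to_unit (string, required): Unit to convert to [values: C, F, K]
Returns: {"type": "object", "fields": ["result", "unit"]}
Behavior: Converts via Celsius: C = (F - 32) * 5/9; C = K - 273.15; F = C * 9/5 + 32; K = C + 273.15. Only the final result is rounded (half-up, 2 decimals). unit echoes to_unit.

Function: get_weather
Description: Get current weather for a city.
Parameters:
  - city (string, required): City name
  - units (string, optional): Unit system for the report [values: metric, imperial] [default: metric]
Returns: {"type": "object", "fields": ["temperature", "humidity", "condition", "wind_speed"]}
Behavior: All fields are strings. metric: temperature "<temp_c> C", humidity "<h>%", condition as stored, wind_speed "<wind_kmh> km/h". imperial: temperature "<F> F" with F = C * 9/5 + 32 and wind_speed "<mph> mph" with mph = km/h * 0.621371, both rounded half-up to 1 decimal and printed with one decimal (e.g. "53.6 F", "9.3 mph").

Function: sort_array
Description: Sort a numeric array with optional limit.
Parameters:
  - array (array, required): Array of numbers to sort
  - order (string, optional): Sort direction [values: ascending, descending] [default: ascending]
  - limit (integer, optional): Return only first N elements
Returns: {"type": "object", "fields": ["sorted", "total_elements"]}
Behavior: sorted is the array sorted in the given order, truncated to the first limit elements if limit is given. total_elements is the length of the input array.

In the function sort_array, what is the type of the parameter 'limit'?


The sort_array spec declares:
  - limit (integer, optional): Return only first N elements
Type:
integer


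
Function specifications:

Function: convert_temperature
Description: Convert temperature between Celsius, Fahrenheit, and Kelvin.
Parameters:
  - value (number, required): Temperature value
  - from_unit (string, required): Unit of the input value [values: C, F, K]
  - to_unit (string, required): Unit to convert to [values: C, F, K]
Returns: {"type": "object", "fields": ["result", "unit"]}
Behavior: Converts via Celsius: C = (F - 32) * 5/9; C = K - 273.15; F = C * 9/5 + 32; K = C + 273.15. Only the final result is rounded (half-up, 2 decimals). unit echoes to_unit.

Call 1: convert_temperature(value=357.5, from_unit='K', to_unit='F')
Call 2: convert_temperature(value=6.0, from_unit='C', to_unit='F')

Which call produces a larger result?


Call 1:
  To C: 357.5 - 273.15 = 84.35
  To F: 84.35 * 9/5 + 32 = 183.83
  Round to 2 decimals: 183.83
  -> 183.83 F
Call 2:
  Input already in C: 6
  To F: 6 * 9/5 + 32 = 42.8
  Round to 2 decimals: 42.8
  -> 42.8 F
Call 1 (183.83 F)


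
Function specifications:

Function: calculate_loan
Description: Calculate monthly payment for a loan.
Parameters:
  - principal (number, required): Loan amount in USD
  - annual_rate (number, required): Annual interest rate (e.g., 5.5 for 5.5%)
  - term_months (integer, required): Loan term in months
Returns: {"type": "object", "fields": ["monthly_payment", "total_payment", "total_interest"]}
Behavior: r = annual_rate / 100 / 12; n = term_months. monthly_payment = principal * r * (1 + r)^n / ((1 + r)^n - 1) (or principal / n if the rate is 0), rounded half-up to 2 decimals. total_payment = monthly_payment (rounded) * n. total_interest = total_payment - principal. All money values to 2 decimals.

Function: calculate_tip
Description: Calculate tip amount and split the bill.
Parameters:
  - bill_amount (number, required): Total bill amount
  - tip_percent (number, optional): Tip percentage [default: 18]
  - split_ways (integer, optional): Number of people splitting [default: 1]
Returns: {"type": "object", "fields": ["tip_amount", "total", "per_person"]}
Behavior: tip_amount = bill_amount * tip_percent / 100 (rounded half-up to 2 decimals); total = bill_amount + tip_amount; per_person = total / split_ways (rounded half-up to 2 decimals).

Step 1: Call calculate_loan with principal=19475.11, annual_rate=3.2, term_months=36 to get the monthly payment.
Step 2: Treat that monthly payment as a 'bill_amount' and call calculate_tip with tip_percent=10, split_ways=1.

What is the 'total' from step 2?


Step 1: calculate_loan(principal=19475.11, annual_rate=3.2, term_months=36)
  r = 3.2 / 100 / 12 = 0.002666666667 (keep full precision)
  (1 + r)^36 = 1.10061843
  monthly_payment = 19475.11 * 0.002666666667 * 1.10061843 / (1.10061843 - 1) = 568.077924 -> 568.08
  total_payment = 568.08 * 36 = 20450.88
  total_interest = 20450.88 - 19475.11 = 975.77
  -> monthly_payment = 568.08
Step 2: calculate_tip(bill_amount=568.08, tip_percent=10, split_ways=1)
  tip_amount = 568.08 * 10/100 = 56.808 -> 56.81
  total = 568.08 + 56.81 = 624.89
  per_person = 624.89 / 1 = 624.89 -> 624.89
  -> total = 624.89
$624.89


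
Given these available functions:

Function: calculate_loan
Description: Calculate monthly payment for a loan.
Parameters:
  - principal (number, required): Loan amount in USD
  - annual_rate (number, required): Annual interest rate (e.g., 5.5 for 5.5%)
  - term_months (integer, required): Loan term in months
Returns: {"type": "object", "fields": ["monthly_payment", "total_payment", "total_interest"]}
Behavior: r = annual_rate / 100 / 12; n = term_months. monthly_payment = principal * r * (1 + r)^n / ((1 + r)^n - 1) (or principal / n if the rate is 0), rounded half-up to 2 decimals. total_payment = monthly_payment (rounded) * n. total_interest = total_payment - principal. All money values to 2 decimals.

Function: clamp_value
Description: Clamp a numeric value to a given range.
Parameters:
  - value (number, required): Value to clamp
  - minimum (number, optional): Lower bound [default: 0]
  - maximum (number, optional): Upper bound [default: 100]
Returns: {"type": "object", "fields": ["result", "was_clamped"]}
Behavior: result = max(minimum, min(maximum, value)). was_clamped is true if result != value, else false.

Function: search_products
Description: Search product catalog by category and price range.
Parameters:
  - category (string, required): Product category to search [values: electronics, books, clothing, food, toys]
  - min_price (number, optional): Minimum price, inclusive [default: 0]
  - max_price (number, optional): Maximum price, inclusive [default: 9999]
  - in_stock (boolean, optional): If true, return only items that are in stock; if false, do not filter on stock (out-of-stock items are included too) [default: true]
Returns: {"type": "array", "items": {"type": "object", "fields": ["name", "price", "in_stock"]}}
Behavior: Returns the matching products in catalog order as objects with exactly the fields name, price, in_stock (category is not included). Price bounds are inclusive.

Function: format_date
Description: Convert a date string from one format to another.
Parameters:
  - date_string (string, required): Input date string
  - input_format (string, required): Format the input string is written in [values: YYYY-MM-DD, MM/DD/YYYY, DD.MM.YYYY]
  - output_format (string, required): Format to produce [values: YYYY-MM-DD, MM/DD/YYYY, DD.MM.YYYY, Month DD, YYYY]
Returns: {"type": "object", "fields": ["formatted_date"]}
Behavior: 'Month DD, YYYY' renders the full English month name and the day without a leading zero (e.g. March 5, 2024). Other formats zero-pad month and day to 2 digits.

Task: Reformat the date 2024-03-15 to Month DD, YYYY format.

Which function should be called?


The task needs a function whose description is: Convert a date string from one format to another.
format_date


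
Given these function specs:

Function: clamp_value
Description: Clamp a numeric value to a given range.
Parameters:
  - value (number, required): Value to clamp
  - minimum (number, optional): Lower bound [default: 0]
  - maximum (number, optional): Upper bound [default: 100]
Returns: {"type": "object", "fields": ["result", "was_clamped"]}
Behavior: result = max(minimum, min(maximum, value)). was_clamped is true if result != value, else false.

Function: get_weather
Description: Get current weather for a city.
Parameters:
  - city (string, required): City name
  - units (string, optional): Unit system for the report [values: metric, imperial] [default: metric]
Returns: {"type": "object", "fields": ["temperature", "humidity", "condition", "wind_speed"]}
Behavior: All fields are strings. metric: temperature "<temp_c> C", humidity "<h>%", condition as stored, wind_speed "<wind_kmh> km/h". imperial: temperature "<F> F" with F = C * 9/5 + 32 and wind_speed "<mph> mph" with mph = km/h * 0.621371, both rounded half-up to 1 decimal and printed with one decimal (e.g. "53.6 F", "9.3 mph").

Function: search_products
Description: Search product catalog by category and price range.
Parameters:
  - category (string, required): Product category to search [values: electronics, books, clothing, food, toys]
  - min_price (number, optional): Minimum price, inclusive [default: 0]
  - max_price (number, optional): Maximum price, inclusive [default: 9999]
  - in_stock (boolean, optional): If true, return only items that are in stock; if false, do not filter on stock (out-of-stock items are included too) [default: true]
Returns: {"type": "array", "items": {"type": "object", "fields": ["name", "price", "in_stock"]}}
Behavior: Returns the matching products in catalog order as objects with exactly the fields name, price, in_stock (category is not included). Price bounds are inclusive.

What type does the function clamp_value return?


The clamp_value spec declares Returns: {"type": "object", "fields": ["result", "was_clamped"]}
Type:
object


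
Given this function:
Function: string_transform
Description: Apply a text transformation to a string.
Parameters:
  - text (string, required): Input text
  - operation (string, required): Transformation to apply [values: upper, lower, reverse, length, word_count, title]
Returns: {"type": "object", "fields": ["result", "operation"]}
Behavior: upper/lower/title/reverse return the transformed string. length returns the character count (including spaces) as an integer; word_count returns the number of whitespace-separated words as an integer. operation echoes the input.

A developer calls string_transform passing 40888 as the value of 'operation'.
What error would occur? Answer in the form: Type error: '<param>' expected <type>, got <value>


Spec: 'operation' is declared as string; 40888 is an integer.
Type error: 'operation' expected string, got 40888


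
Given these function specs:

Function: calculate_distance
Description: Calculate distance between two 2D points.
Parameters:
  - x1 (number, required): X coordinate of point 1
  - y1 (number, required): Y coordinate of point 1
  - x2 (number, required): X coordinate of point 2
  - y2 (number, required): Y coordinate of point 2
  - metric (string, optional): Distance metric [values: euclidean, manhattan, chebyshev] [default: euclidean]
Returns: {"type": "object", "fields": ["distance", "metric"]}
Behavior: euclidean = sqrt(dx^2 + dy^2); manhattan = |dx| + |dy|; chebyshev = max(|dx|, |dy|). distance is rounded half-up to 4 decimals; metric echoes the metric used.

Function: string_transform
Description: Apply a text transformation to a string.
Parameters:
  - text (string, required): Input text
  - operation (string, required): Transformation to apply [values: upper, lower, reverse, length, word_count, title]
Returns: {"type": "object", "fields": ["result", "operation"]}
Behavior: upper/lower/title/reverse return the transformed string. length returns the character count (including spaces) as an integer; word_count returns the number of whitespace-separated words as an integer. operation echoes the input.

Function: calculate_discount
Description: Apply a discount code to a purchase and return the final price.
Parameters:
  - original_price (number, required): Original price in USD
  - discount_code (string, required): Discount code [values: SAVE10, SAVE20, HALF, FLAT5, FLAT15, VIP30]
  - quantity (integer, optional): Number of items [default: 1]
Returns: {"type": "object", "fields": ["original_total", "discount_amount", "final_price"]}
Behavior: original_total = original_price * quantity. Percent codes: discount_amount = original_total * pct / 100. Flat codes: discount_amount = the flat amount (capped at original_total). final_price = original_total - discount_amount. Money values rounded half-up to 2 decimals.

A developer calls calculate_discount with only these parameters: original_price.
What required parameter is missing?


Required parameters: original_price, discount_code
Provided: original_price
Missing: discount_code
discount_code


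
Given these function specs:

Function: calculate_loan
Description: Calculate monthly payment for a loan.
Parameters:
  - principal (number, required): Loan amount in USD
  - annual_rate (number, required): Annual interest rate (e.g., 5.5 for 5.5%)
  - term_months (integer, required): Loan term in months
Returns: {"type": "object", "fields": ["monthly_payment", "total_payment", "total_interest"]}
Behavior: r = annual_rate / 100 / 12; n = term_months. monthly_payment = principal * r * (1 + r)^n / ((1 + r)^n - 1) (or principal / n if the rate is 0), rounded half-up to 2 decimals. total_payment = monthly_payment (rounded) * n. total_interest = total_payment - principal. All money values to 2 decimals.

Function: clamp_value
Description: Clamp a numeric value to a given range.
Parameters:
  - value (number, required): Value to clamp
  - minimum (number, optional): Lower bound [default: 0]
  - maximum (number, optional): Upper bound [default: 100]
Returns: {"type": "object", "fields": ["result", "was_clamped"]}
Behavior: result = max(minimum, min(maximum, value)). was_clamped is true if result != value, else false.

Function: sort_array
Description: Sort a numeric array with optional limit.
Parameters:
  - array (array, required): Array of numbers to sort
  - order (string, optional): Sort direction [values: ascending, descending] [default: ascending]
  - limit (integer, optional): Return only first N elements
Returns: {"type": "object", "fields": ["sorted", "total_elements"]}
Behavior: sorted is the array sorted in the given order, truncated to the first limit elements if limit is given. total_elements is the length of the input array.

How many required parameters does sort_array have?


Parameters of sort_array: array (required), order (optional), limit (optional)
Required count:
1


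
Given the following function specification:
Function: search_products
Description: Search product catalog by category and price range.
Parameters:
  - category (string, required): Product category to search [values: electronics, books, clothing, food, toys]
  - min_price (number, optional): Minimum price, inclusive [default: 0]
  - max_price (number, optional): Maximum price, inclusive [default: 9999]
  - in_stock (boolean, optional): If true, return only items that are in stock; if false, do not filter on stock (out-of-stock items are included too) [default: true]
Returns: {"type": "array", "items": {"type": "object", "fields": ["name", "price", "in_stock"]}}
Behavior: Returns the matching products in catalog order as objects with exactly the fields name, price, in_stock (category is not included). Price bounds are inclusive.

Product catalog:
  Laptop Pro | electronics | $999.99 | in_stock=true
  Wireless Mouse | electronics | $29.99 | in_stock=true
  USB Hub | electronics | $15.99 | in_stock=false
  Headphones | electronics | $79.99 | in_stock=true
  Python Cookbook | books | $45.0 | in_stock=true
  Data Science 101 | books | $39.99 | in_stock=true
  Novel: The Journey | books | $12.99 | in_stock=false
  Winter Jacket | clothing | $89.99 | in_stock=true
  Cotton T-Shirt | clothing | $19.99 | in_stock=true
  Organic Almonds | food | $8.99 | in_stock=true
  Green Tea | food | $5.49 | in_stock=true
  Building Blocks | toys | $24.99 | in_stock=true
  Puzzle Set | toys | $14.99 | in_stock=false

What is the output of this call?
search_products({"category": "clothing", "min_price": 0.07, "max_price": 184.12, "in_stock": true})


Filter: category=clothing, 0.07 <= price <= 184.12, in-stock only
  Winter Jacket ($89.99): keep
  Cotton T-Shirt ($19.99): keep
Output:
[{"name": "Winter Jacket", "price": 89.99, "in_stock": true}, {"name": "Cotton T-Shirt", "price": 19.99, "in_stock": true}]
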